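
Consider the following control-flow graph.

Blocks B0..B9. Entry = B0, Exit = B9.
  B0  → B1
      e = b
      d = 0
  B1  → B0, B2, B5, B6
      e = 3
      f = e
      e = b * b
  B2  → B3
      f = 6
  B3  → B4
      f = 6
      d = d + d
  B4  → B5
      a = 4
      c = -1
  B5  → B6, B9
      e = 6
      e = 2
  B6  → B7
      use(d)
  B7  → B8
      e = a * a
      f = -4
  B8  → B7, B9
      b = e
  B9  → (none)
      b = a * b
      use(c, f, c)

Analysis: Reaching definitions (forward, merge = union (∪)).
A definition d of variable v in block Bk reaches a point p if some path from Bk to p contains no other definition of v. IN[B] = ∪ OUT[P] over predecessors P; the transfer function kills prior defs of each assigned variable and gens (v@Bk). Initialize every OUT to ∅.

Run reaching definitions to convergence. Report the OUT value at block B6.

Fixpoint table:
  B0:   IN={d@B0, e@B1, f@B1}   OUT={d@B0, e@B0, f@B1}
  B1:   IN={d@B0, e@B0, f@B1}   OUT={d@B0, e@B1, f@B1}
  B2:   IN={d@B0, e@B1, f@B1}   OUT={d@B0, e@B1, f@B2}
  B3:   IN={d@B0, e@B1, f@B2}   OUT={d@B3, e@B1, f@B3}
  B4:   IN={d@B3, e@B1, f@B3}   OUT={a@B4, c@B4, d@B3, e@B1, f@B3}
  B5:   IN={a@B4, c@B4, d@B0, d@B3, e@B1, f@B1, f@B3}   OUT={a@B4, c@B4, d@B0, d@B3, e@B5, f@B1, f@B3}
  B6:   IN={a@B4, c@B4, d@B0, d@B3, e@B1, e@B5, f@B1, f@B3}   OUT={a@B4, c@B4, d@B0, d@B3, e@B1, e@B5, f@B1, f@B3}
  B7:   IN={a@B4, b@B8, c@B4, d@B0, d@B3, e@B1, e@B5, e@B7, f@B1, f@B3, f@B7}   OUT={a@B4, b@B8, c@B4, d@B0, d@B3, e@B7, f@B7}
  B8:   IN={a@B4, b@B8, c@B4, d@B0, d@B3, e@B7, f@B7}   OUT={a@B4, b@B8, c@B4, d@B0, d@B3, e@B7, f@B7}
  B9:   IN={a@B4, b@B8, c@B4, d@B0, d@B3, e@B5, e@B7, f@B1, f@B3, f@B7}   OUT={a@B4, b@B9, c@B4, d@B0, d@B3, e@B5, e@B7, f@B1, f@B3, f@B7}

Merge at B6: IN[B6] = OUT[B1] ⊔ OUT[B5] = {a@B4, c@B4, d@B0, d@B3, e@B1, e@B5, f@B1, f@B3}
Applying B6's transfer function to that IN value gives OUT[B6] (row B6 above).

Answer: {a@B4, c@B4, d@B0, d@B3, e@B1, e@B5, f@B1, f@B3}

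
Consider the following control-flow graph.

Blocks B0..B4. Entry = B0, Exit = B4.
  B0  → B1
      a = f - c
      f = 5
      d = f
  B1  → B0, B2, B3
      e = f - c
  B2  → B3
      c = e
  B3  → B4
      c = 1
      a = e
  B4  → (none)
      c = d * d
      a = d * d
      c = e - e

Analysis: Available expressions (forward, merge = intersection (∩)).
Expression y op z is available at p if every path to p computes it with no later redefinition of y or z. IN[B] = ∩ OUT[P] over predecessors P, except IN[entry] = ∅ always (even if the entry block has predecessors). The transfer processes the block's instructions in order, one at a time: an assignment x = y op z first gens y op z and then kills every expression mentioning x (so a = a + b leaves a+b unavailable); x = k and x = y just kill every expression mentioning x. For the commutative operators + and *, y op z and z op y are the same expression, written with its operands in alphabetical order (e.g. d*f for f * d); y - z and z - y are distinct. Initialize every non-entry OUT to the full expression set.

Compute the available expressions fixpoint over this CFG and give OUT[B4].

Answer: {d*d, e-e}

Working:
Fixpoint table:
  B0:   IN={}   OUT={}
  B1:   IN={}   OUT={f-c}
  B2:   IN={f-c}   OUT={}
  B3:   IN={}   OUT={}
  B4:   IN={}   OUT={d*d, e-e}

Merge at B4: IN[B4] = OUT[B3] = {}
Applying B4's transfer function to that IN value gives OUT[B4] (row B4 above).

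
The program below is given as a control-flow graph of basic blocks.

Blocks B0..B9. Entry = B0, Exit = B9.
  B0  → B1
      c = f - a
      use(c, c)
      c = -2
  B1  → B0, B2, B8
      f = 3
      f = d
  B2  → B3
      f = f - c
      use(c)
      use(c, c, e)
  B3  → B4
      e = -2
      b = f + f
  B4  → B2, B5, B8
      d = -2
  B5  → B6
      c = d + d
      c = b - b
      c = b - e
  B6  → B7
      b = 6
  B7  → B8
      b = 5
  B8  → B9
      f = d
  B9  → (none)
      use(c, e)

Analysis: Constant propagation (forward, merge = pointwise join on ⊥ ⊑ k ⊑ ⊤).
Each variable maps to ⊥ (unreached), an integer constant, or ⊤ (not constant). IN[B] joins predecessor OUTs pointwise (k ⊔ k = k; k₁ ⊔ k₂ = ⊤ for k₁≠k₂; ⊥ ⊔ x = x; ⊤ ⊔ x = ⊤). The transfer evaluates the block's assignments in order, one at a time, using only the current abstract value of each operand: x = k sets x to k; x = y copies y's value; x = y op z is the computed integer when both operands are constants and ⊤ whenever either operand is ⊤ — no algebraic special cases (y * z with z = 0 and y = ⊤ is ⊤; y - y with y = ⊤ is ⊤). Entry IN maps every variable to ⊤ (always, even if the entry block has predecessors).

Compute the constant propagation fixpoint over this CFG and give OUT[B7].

Fixpoint table:
  B0:  IN=(all ⊤)  OUT={c:-2; rest ⊤}
  B1:  IN={c:-2; rest ⊤}  OUT={c:-2; rest ⊤}
  B2:  IN={c:-2; rest ⊤}  OUT={c:-2; rest ⊤}
  B3:  IN={c:-2; rest ⊤}  OUT={c:-2, e:-2; rest ⊤}
  B4:  IN={c:-2, e:-2; rest ⊤}  OUT={c:-2, d:-2, e:-2; rest ⊤}
  B5:  IN={c:-2, d:-2, e:-2; rest ⊤}  OUT={d:-2, e:-2; rest ⊤}
  B6:  IN={d:-2, e:-2; rest ⊤}  OUT={b:6, d:-2, e:-2; rest ⊤}
  B7:  IN={b:6, d:-2, e:-2; rest ⊤}  OUT={b:5, d:-2, e:-2; rest ⊤}
  B8:  IN=(all ⊤)  OUT=(all ⊤)
  B9:  IN=(all ⊤)  OUT=(all ⊤)

Merge at B7: IN[B7] = OUT[B6] = {a: ⊤, b: 6, c: ⊤, d: -2, e: -2, f: ⊤}
Applying B7's transfer function to that IN value gives OUT[B7] (row B7 above).

Answer: {a: ⊤, b: 5, c: ⊤, d: -2, e: -2, f: ⊤}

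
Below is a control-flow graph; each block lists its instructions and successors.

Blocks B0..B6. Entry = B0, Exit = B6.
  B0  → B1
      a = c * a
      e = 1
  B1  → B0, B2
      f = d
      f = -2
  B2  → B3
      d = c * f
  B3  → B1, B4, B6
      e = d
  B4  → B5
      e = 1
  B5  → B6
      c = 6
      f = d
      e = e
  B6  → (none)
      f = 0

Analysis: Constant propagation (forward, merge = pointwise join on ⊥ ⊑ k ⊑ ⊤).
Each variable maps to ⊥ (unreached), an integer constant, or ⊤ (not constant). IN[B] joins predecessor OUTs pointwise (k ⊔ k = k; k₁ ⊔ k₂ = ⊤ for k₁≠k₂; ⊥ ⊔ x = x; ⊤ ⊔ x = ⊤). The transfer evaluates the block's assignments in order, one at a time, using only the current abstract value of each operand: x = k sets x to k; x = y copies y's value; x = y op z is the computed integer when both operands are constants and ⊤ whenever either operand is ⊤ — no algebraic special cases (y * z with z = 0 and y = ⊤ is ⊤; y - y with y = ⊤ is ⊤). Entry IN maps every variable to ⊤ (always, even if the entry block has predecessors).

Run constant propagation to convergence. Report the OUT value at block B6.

Answer: {a: ⊤, b: ⊤, c: ⊤, d: ⊤, e: ⊤, f: 0}

Trace:
Converged values:
  B0:  IN=(all ⊤)  OUT={e:1; rest ⊤}
  B1:  IN=(all ⊤)  OUT={f:-2; rest ⊤}
  B2:  IN={f:-2; rest ⊤}  OUT={f:-2; rest ⊤}
  B3:  IN={f:-2; rest ⊤}  OUT={f:-2; rest ⊤}
  B4:  IN={f:-2; rest ⊤}  OUT={e:1, f:-2; rest ⊤}
  B5:  IN={e:1, f:-2; rest ⊤}  OUT={c:6, e:1; rest ⊤}
  B6:  IN=(all ⊤)  OUT={f:0; rest ⊤}

Merge at B6: IN[B6] = OUT[B3] ⊔ OUT[B5] = {a: ⊤, b: ⊤, c: ⊤, d: ⊤, e: ⊤, f: ⊤}
Applying B6's transfer function to that IN value gives OUT[B6] (row B6 above).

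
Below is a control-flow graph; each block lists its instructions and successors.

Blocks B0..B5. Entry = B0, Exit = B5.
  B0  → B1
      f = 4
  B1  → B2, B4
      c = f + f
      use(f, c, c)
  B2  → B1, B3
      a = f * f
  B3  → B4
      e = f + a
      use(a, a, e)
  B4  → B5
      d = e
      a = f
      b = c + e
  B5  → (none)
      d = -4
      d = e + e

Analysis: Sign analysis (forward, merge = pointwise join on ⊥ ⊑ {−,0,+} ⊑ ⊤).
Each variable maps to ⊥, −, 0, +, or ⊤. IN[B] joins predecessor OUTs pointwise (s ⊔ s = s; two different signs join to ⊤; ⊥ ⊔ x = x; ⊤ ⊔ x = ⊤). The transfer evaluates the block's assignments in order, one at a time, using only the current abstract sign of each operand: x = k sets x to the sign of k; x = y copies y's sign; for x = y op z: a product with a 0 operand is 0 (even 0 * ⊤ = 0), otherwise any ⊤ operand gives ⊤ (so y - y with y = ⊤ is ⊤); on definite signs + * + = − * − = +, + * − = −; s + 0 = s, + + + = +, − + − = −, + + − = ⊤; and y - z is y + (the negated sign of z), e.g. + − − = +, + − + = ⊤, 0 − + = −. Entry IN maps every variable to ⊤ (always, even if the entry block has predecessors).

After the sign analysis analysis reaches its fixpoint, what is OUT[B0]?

Answer: {a: ⊤, b: ⊤, c: ⊤, d: ⊤, e: ⊤, f: +}

Derivation:
Per-block solution:
  B0:   IN=(all ⊤)   OUT={f:+; rest ⊤}
  B1:   IN={f:+; rest ⊤}   OUT={c:+, f:+; rest ⊤}
  B2:   IN={c:+, f:+; rest ⊤}   OUT={a:+, c:+, f:+; rest ⊤}
  B3:   IN={a:+, c:+, f:+; rest ⊤}   OUT={a:+, c:+, e:+, f:+; rest ⊤}
  B4:   IN={c:+, f:+; rest ⊤}   OUT={a:+, c:+, f:+; rest ⊤}
  B5:   IN={a:+, c:+, f:+; rest ⊤}   OUT={a:+, c:+, f:+; rest ⊤}

B0 is the boundary node: IN[B0] = {a: ⊤, b: ⊤, c: ⊤, d: ⊤, e: ⊤, f: ⊤}
Applying B0's transfer function to that IN value gives OUT[B0] (row B0 above).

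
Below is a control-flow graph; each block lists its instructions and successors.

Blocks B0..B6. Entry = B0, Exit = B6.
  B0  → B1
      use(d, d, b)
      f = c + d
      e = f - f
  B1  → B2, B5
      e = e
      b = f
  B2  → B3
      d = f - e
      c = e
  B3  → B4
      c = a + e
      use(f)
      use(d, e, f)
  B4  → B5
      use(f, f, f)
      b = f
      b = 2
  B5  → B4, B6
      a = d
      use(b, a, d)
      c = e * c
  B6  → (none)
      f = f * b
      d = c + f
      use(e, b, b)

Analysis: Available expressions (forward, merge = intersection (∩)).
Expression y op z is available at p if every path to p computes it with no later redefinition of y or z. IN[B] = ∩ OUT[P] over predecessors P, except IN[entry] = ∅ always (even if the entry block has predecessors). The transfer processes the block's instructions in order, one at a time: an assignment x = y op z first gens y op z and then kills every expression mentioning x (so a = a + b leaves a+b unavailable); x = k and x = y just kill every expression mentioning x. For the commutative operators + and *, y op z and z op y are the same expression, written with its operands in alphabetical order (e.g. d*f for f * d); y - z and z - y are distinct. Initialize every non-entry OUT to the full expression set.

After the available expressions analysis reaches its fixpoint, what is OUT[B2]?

Fixpoint table:
  B0:  IN={}  OUT={c+d, f-f}
  B1:  IN={c+d, f-f}  OUT={c+d, f-f}
  B2:  IN={c+d, f-f}  OUT={f-e, f-f}
  B3:  IN={f-e, f-f}  OUT={a+e, f-e, f-f}
  B4:  IN={f-f}  OUT={f-f}
  B5:  IN={f-f}  OUT={f-f}
  B6:  IN={f-f}  OUT={c+f}

Merge at B2: IN[B2] = OUT[B1] = {c+d, f-f}
Applying B2's transfer function to that IN value gives OUT[B2] (row B2 above).

Answer: {f-e, f-f}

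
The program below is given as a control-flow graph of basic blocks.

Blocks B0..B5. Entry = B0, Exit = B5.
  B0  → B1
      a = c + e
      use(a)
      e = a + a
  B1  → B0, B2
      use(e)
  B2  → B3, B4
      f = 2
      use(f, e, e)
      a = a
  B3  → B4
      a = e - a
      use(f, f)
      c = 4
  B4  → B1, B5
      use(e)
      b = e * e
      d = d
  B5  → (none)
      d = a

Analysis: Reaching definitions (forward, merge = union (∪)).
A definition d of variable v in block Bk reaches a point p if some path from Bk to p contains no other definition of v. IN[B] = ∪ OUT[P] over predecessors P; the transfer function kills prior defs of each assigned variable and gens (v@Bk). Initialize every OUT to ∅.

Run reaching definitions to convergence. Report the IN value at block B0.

Answer: {a@B0, a@B2, a@B3, b@B4, c@B3, d@B4, e@B0, f@B2}

Working:
Per-block solution:
  B0:   IN={a@B0, a@B2, a@B3, b@B4, c@B3, d@B4, e@B0, f@B2}   OUT={a@B0, b@B4, c@B3, d@B4, e@B0, f@B2}
  B1:   IN={a@B0, a@B2, a@B3, b@B4, c@B3, d@B4, e@B0, f@B2}   OUT={a@B0, a@B2, a@B3, b@B4, c@B3, d@B4, e@B0, f@B2}
  B2:   IN={a@B0, a@B2, a@B3, b@B4, c@B3, d@B4, e@B0, f@B2}   OUT={a@B2, b@B4, c@B3, d@B4, e@B0, f@B2}
  B3:   IN={a@B2, b@B4, c@B3, d@B4, e@B0, f@B2}   OUT={a@B3, b@B4, c@B3, d@B4, e@B0, f@B2}
  B4:   IN={a@B2, a@B3, b@B4, c@B3, d@B4, e@B0, f@B2}   OUT={a@B2, a@B3, b@B4, c@B3, d@B4, e@B0, f@B2}
  B5:   IN={a@B2, a@B3, b@B4, c@B3, d@B4, e@B0, f@B2}   OUT={a@B2, a@B3, b@B4, c@B3, d@B5, e@B0, f@B2}

Merge at B0 (entry node, so the boundary value {} is joined with the incoming edge(s)): IN[B0] = {} ⊔ OUT[B1] = {a@B0, a@B2, a@B3, b@B4, c@B3, d@B4, e@B0, f@B2}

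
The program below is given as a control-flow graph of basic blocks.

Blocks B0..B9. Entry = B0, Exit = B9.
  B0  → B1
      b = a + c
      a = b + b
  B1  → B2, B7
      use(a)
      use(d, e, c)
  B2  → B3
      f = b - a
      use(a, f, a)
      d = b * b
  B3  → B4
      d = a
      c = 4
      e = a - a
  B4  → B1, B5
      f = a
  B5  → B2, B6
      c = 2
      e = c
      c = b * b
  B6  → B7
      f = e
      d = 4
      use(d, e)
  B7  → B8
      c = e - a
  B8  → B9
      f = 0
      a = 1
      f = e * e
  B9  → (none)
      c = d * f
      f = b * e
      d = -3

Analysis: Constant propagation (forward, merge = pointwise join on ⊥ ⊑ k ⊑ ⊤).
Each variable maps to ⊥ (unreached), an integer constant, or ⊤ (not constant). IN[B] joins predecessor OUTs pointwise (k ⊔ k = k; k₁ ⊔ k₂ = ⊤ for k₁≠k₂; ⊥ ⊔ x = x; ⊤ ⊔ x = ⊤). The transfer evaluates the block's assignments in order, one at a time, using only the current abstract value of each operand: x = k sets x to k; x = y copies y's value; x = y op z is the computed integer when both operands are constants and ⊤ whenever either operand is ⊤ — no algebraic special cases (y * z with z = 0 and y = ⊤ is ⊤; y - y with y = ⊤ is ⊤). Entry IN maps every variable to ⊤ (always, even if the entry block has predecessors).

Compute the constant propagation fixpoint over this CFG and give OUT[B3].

Converged values:
  B0:  IN=(all ⊤)  OUT=(all ⊤)
  B1:  IN=(all ⊤)  OUT=(all ⊤)
  B2:  IN=(all ⊤)  OUT=(all ⊤)
  B3:  IN=(all ⊤)  OUT={c:4; rest ⊤}
  B4:  IN={c:4; rest ⊤}  OUT={c:4; rest ⊤}
  B5:  IN={c:4; rest ⊤}  OUT={e:2; rest ⊤}
  B6:  IN={e:2; rest ⊤}  OUT={d:4, e:2, f:2; rest ⊤}
  B7:  IN=(all ⊤)  OUT=(all ⊤)
  B8:  IN=(all ⊤)  OUT={a:1; rest ⊤}
  B9:  IN={a:1; rest ⊤}  OUT={a:1, d:-3; rest ⊤}

Merge at B3: IN[B3] = OUT[B2] = {a: ⊤, b: ⊤, c: ⊤, d: ⊤, e: ⊤, f: ⊤}
Applying B3's transfer function to that IN value gives OUT[B3] (row B3 above).

Answer: {a: ⊤, b: ⊤, c: 4, d: ⊤, e: ⊤, f: ⊤}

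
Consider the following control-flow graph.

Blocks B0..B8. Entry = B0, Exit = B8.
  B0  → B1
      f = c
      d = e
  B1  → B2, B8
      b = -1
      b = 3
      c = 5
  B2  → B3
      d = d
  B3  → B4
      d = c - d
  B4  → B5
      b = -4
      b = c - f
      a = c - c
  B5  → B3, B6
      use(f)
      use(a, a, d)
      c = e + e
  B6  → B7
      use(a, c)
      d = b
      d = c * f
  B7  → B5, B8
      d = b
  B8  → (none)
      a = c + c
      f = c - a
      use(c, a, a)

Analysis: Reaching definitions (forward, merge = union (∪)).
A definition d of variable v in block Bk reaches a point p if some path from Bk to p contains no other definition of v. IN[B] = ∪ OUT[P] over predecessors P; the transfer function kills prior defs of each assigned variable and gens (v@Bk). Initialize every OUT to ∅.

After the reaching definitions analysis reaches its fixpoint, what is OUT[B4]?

Answer: {a@B4, b@B4, c@B1, c@B5, d@B3, f@B0}

Trace:
Per-block solution:
  B0:  IN={}  OUT={d@B0, f@B0}
  B1:  IN={d@B0, f@B0}  OUT={b@B1, c@B1, d@B0, f@B0}
  B2:  IN={b@B1, c@B1, d@B0, f@B0}  OUT={b@B1, c@B1, d@B2, f@B0}
  B3:  IN={a@B4, b@B1, b@B4, c@B1, c@B5, d@B2, d@B3, d@B7, f@B0}  OUT={a@B4, b@B1, b@B4, c@B1, c@B5, d@B3, f@B0}
  B4:  IN={a@B4, b@B1, b@B4, c@B1, c@B5, d@B3, f@B0}  OUT={a@B4, b@B4, c@B1, c@B5, d@B3, f@B0}
  B5:  IN={a@B4, b@B4, c@B1, c@B5, d@B3, d@B7, f@B0}  OUT={a@B4, b@B4, c@B5, d@B3, d@B7, f@B0}
  B6:  IN={a@B4, b@B4, c@B5, d@B3, d@B7, f@B0}  OUT={a@B4, b@B4, c@B5, d@B6, f@B0}
  B7:  IN={a@B4, b@B4, c@B5, d@B6, f@B0}  OUT={a@B4, b@B4, c@B5, d@B7, f@B0}
  B8:  IN={a@B4, b@B1, b@B4, c@B1, c@B5, d@B0, d@B7, f@B0}  OUT={a@B8, b@B1, b@B4, c@B1, c@B5, d@B0, d@B7, f@B8}

Merge at B4: IN[B4] = OUT[B3] = {a@B4, b@B1, b@B4, c@B1, c@B5, d@B3, f@B0}
Applying B4's transfer function to that IN value gives OUT[B4] (row B4 above).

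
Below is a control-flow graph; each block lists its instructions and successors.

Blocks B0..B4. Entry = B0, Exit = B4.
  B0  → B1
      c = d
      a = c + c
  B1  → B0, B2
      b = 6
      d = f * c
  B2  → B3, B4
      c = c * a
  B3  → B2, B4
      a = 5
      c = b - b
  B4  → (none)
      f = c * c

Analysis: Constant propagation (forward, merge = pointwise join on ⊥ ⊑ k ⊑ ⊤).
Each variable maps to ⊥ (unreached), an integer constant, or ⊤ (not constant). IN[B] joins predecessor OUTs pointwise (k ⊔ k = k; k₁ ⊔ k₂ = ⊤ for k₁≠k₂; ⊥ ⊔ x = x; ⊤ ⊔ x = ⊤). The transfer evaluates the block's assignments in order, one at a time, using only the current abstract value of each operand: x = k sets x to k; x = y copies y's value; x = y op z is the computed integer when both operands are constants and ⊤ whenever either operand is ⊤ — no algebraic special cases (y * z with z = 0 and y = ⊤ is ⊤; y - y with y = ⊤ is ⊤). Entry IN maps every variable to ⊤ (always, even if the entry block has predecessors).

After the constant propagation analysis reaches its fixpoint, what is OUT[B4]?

Answer: {a: ⊤, b: 6, c: ⊤, d: ⊤, e: ⊤, f: ⊤}

Working:
Converged values:
  B0:   IN=(all ⊤)   OUT=(all ⊤)
  B1:   IN=(all ⊤)   OUT={b:6; rest ⊤}
  B2:   IN={b:6; rest ⊤}   OUT={b:6; rest ⊤}
  B3:   IN={b:6; rest ⊤}   OUT={a:5, b:6, c:0; rest ⊤}
  B4:   IN={b:6; rest ⊤}   OUT={b:6; rest ⊤}

Merge at B4: IN[B4] = OUT[B2] ⊔ OUT[B3] = {a: ⊤, b: 6, c: ⊤, d: ⊤, e: ⊤, f: ⊤}
Applying B4's transfer function to that IN value gives OUT[B4] (row B4 above).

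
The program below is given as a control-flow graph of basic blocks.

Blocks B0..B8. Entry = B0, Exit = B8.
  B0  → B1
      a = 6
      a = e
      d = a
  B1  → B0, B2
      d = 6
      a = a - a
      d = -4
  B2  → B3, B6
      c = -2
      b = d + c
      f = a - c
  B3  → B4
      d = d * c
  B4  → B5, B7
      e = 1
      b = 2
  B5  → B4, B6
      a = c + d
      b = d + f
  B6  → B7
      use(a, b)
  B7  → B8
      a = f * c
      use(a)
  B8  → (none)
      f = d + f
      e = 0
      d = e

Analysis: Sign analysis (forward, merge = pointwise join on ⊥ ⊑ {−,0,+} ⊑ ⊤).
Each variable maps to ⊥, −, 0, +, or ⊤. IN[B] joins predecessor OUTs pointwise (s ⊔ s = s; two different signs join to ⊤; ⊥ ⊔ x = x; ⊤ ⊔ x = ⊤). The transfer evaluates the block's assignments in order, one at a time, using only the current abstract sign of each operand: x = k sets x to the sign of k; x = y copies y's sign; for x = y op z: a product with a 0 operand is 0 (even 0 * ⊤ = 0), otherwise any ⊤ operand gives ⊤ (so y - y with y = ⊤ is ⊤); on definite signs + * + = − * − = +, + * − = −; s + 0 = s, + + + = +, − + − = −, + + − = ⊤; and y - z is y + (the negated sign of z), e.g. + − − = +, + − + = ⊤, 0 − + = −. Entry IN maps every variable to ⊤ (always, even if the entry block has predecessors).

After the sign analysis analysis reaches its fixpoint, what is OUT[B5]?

Per-block solution:
  B0:  IN=(all ⊤)  OUT=(all ⊤)
  B1:  IN=(all ⊤)  OUT={d:-; rest ⊤}
  B2:  IN={d:-; rest ⊤}  OUT={b:-, c:-, d:-; rest ⊤}
  B3:  IN={b:-, c:-, d:-; rest ⊤}  OUT={b:-, c:-, d:+; rest ⊤}
  B4:  IN={c:-, d:+; rest ⊤}  OUT={b:+, c:-, d:+, e:+; rest ⊤}
  B5:  IN={b:+, c:-, d:+, e:+; rest ⊤}  OUT={c:-, d:+, e:+; rest ⊤}
  B6:  IN={c:-; rest ⊤}  OUT={c:-; rest ⊤}
  B7:  IN={c:-; rest ⊤}  OUT={c:-; rest ⊤}
  B8:  IN={c:-; rest ⊤}  OUT={c:-, d:0, e:0; rest ⊤}

Merge at B5: IN[B5] = OUT[B4] = {a: ⊤, b: +, c: -, d: +, e: +, f: ⊤}
Applying B5's transfer function to that IN value gives OUT[B5] (row B5 above).

Answer: {a: ⊤, b: ⊤, c: -, d: +, e: +, f: ⊤}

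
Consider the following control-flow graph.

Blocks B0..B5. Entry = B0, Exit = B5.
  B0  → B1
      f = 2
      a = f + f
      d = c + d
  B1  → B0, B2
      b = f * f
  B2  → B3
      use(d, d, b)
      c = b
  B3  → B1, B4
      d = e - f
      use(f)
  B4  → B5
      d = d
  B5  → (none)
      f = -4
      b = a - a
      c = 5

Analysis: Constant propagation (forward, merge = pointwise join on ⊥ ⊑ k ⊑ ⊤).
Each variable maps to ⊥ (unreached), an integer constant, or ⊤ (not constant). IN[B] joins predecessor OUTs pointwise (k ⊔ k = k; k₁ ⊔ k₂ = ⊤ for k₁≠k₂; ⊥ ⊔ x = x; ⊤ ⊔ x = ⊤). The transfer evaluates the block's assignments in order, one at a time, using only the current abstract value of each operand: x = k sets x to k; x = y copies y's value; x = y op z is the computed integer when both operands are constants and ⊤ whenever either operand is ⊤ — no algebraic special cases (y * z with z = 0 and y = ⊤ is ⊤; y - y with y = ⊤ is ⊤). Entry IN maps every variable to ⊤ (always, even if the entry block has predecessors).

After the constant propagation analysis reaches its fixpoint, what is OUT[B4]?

Answer: {a: 4, b: 4, c: 4, d: ⊤, e: ⊤, f: 2}

Derivation:
Fixpoint table:
  B0:  IN=(all ⊤)  OUT={a:4, f:2; rest ⊤}
  B1:  IN={a:4, f:2; rest ⊤}  OUT={a:4, b:4, f:2; rest ⊤}
  B2:  IN={a:4, b:4, f:2; rest ⊤}  OUT={a:4, b:4, c:4, f:2; rest ⊤}
  B3:  IN={a:4, b:4, c:4, f:2; rest ⊤}  OUT={a:4, b:4, c:4, f:2; rest ⊤}
  B4:  IN={a:4, b:4, c:4, f:2; rest ⊤}  OUT={a:4, b:4, c:4, f:2; rest ⊤}
  B5:  IN={a:4, b:4, c:4, f:2; rest ⊤}  OUT={a:4, b:0, c:5, f:-4; rest ⊤}

Merge at B4: IN[B4] = OUT[B3] = {a: 4, b: 4, c: 4, d: ⊤, e: ⊤, f: 2}
Applying B4's transfer function to that IN value gives OUT[B4] (row B4 above).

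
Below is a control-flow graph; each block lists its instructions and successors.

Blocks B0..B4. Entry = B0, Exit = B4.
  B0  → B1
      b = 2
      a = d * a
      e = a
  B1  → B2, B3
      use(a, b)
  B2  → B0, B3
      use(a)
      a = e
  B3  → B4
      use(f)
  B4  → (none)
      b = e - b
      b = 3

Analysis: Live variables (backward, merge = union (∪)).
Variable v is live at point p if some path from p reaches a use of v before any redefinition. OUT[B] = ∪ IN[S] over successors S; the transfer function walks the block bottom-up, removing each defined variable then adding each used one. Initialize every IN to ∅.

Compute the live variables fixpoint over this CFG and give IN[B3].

Per-block solution:
  B0: | IN={a, d, f} | OUT={a, b, d, e, f}
  B1: | IN={a, b, d, e, f} | OUT={a, b, d, e, f}
  B2: | IN={a, b, d, e, f} | OUT={a, b, d, e, f}
  B3: | IN={b, e, f} | OUT={b, e}
  B4: | IN={b, e} | OUT={}

Merge at B3: OUT[B3] = IN[B4] = {b, e}
Applying B3's transfer function to that OUT value gives IN[B3] (row B3 above).

Answer: {b, e, f}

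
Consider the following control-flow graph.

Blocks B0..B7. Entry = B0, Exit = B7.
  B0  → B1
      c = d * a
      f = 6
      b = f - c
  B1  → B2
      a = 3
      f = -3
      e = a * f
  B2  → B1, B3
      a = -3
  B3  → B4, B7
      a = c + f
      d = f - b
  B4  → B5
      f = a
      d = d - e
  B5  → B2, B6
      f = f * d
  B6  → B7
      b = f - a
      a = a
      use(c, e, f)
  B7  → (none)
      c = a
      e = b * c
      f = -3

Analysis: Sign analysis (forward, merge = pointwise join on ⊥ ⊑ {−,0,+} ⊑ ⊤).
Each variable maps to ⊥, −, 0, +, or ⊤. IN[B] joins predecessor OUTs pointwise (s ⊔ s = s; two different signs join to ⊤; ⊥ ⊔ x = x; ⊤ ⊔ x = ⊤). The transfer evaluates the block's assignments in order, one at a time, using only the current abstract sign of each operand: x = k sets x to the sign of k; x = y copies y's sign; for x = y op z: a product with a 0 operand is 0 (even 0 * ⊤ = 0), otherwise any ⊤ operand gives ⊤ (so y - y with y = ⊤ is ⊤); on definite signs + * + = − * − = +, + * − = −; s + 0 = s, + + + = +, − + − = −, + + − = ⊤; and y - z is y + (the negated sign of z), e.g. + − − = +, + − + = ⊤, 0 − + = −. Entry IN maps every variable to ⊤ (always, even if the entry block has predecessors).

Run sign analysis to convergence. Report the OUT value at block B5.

Per-block solution:
  B0:  IN=(all ⊤)  OUT={f:+; rest ⊤}
  B1:  IN=(all ⊤)  OUT={a:+, e:-, f:-; rest ⊤}
  B2:  IN={e:-; rest ⊤}  OUT={a:-, e:-; rest ⊤}
  B3:  IN={a:-, e:-; rest ⊤}  OUT={e:-; rest ⊤}
  B4:  IN={e:-; rest ⊤}  OUT={e:-; rest ⊤}
  B5:  IN={e:-; rest ⊤}  OUT={e:-; rest ⊤}
  B6:  IN={e:-; rest ⊤}  OUT={e:-; rest ⊤}
  B7:  IN={e:-; rest ⊤}  OUT={f:-; rest ⊤}

Merge at B5: IN[B5] = OUT[B4] = {a: ⊤, b: ⊤, c: ⊤, d: ⊤, e: -, f: ⊤}
Applying B5's transfer function to that IN value gives OUT[B5] (row B5 above).

Answer: {a: ⊤, b: ⊤, c: ⊤, d: ⊤, e: -, f: ⊤}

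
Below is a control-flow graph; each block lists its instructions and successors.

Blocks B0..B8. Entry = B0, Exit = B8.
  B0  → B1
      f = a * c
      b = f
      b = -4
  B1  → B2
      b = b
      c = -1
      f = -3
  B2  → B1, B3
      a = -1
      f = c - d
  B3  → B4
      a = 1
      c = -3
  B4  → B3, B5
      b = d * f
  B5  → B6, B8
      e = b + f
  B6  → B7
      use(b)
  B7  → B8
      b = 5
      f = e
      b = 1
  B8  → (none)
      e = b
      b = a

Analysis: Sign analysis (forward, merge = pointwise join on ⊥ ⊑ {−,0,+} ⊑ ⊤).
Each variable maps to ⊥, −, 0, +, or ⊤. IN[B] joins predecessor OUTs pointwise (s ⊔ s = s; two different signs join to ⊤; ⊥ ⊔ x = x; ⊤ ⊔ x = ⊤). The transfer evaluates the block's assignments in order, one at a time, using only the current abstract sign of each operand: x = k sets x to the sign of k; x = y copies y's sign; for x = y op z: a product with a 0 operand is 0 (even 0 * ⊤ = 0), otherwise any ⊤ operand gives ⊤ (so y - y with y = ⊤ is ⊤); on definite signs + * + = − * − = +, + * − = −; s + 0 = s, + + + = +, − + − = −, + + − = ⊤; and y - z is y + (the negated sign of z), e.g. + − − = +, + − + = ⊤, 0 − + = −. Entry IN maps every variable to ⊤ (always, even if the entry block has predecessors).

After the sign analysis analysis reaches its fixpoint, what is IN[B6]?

Answer: {a: +, b: ⊤, c: -, d: ⊤, e: ⊤, f: ⊤}

Working:
Converged values:
  B0:   IN=(all ⊤)   OUT={b:-; rest ⊤}
  B1:   IN={b:-; rest ⊤}   OUT={b:-, c:-, f:-; rest ⊤}
  B2:   IN={b:-, c:-, f:-; rest ⊤}   OUT={a:-, b:-, c:-; rest ⊤}
  B3:   IN={c:-; rest ⊤}   OUT={a:+, c:-; rest ⊤}
  B4:   IN={a:+, c:-; rest ⊤}   OUT={a:+, c:-; rest ⊤}
  B5:   IN={a:+, c:-; rest ⊤}   OUT={a:+, c:-; rest ⊤}
  B6:   IN={a:+, c:-; rest ⊤}   OUT={a:+, c:-; rest ⊤}
  B7:   IN={a:+, c:-; rest ⊤}   OUT={a:+, b:+, c:-; rest ⊤}
  B8:   IN={a:+, c:-; rest ⊤}   OUT={a:+, b:+, c:-; rest ⊤}

Merge at B6: IN[B6] = OUT[B5] = {a: +, b: ⊤, c: -, d: ⊤, e: ⊤, f: ⊤}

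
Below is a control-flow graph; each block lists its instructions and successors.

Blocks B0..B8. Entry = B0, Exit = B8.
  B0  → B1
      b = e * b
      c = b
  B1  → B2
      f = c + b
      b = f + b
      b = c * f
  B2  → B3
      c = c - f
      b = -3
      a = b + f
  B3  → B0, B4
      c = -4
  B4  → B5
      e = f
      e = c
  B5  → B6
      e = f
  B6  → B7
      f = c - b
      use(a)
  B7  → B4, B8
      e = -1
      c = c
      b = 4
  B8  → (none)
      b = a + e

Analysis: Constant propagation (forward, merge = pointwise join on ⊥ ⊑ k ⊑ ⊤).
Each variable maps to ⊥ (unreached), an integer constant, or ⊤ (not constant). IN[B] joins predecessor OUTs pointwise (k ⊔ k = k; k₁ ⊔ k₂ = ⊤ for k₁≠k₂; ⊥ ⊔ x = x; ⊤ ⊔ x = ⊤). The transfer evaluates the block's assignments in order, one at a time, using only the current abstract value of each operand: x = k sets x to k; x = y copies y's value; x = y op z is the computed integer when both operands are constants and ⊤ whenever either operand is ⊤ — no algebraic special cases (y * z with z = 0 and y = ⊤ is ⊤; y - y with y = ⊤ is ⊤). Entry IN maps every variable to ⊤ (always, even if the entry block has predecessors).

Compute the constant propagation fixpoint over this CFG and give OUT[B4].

Converged values:
  B0:  IN=(all ⊤)  OUT=(all ⊤)
  B1:  IN=(all ⊤)  OUT=(all ⊤)
  B2:  IN=(all ⊤)  OUT={b:-3; rest ⊤}
  B3:  IN={b:-3; rest ⊤}  OUT={b:-3, c:-4; rest ⊤}
  B4:  IN={c:-4; rest ⊤}  OUT={c:-4, e:-4; rest ⊤}
  B5:  IN={c:-4, e:-4; rest ⊤}  OUT={c:-4; rest ⊤}
  B6:  IN={c:-4; rest ⊤}  OUT={c:-4; rest ⊤}
  B7:  IN={c:-4; rest ⊤}  OUT={b:4, c:-4, e:-1; rest ⊤}
  B8:  IN={b:4, c:-4, e:-1; rest ⊤}  OUT={c:-4, e:-1; rest ⊤}

Merge at B4: IN[B4] = OUT[B3] ⊔ OUT[B7] = {a: ⊤, b: ⊤, c: -4, d: ⊤, e: ⊤, f: ⊤}
Applying B4's transfer function to that IN value gives OUT[B4] (row B4 above).

Answer: {a: ⊤, b: ⊤, c: -4, d: ⊤, e: -4, f: ⊤}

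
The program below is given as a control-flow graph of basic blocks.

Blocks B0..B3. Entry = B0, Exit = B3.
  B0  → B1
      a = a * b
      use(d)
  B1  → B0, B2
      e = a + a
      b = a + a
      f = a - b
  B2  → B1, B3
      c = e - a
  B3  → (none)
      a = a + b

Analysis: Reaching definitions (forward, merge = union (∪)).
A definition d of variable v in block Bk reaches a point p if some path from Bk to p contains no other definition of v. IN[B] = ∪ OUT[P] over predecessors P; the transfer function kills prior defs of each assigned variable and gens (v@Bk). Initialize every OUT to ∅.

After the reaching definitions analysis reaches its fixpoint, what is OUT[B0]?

Fixpoint table:
  B0:  IN={a@B0, b@B1, c@B2, e@B1, f@B1}  OUT={a@B0, b@B1, c@B2, e@B1, f@B1}
  B1:  IN={a@B0, b@B1, c@B2, e@B1, f@B1}  OUT={a@B0, b@B1, c@B2, e@B1, f@B1}
  B2:  IN={a@B0, b@B1, c@B2, e@B1, f@B1}  OUT={a@B0, b@B1, c@B2, e@B1, f@B1}
  B3:  IN={a@B0, b@B1, c@B2, e@B1, f@B1}  OUT={a@B3, b@B1, c@B2, e@B1, f@B1}

Merge at B0 (entry node, so the boundary value {} is joined with the incoming edge(s)): IN[B0] = {} ⊔ OUT[B1] = {a@B0, b@B1, c@B2, e@B1, f@B1}
Applying B0's transfer function to that IN value gives OUT[B0] (row B0 above).

Answer: {a@B0, b@B1, c@B2, e@B1, f@B1}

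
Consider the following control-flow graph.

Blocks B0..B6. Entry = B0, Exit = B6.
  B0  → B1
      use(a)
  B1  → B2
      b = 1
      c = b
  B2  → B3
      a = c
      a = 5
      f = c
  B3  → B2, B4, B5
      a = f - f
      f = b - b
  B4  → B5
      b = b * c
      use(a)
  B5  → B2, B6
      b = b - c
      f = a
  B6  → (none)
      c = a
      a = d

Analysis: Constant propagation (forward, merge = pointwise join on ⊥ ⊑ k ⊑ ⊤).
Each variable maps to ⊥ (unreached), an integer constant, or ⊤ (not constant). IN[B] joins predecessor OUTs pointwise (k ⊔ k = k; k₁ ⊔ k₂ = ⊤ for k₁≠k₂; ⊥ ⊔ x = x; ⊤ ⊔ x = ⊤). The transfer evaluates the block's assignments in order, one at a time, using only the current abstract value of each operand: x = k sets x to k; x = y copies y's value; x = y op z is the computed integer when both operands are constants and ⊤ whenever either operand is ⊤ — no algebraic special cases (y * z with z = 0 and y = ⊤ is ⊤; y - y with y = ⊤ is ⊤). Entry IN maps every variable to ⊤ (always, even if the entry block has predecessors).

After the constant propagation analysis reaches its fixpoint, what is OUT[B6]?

Answer: {a: ⊤, b: ⊤, c: 0, d: ⊤, e: ⊤, f: 0}

Working:
Per-block solution:
  B0:  IN=(all ⊤)  OUT=(all ⊤)
  B1:  IN=(all ⊤)  OUT={b:1, c:1; rest ⊤}
  B2:  IN={c:1; rest ⊤}  OUT={a:5, c:1, f:1; rest ⊤}
  B3:  IN={a:5, c:1, f:1; rest ⊤}  OUT={a:0, c:1; rest ⊤}
  B4:  IN={a:0, c:1; rest ⊤}  OUT={a:0, c:1; rest ⊤}
  B5:  IN={a:0, c:1; rest ⊤}  OUT={a:0, c:1, f:0; rest ⊤}
  B6:  IN={a:0, c:1, f:0; rest ⊤}  OUT={c:0, f:0; rest ⊤}

Merge at B6: IN[B6] = OUT[B5] = {a: 0, b: ⊤, c: 1, d: ⊤, e: ⊤, f: 0}
Applying B6's transfer function to that IN value gives OUT[B6] (row B6 above).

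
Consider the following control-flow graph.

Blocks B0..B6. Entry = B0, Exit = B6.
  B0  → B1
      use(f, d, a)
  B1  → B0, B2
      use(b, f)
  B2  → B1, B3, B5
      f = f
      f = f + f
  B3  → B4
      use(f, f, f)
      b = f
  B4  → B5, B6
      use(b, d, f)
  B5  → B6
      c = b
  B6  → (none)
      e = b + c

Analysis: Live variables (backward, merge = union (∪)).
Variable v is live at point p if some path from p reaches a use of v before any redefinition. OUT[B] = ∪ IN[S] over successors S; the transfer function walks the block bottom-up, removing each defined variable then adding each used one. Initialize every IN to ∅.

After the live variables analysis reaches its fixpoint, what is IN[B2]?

Per-block solution:
  B0:  IN={a, b, c, d, f}  OUT={a, b, c, d, f}
  B1:  IN={a, b, c, d, f}  OUT={a, b, c, d, f}
  B2:  IN={a, b, c, d, f}  OUT={a, b, c, d, f}
  B3:  IN={c, d, f}  OUT={b, c, d, f}
  B4:  IN={b, c, d, f}  OUT={b, c}
  B5:  IN={b}  OUT={b, c}
  B6:  IN={b, c}  OUT={}

Merge at B2: OUT[B2] = IN[B1] ⊔ IN[B3] ⊔ IN[B5] = {a, b, c, d, f}
Applying B2's transfer function to that OUT value gives IN[B2] (row B2 above).

Answer: {a, b, c, d, f}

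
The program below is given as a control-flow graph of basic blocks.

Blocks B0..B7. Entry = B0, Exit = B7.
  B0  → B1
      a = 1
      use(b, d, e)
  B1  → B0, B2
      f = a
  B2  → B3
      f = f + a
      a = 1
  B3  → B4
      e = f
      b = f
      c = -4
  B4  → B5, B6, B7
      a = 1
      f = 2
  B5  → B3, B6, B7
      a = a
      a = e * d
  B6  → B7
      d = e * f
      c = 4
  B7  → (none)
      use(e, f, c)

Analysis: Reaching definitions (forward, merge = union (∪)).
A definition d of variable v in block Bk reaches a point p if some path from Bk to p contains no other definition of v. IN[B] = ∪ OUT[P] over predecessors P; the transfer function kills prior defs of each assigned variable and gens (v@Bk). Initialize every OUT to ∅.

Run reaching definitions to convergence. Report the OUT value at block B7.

Answer: {a@B4, a@B5, b@B3, c@B3, c@B6, d@B6, e@B3, f@B4}

Derivation:
Per-block solution:
  B0: | IN={a@B0, f@B1} | OUT={a@B0, f@B1}
  B1: | IN={a@B0, f@B1} | OUT={a@B0, f@B1}
  B2: | IN={a@B0, f@B1} | OUT={a@B2, f@B2}
  B3: | IN={a@B2, a@B5, b@B3, c@B3, e@B3, f@B2, f@B4} | OUT={a@B2, a@B5, b@B3, c@B3, e@B3, f@B2, f@B4}
  B4: | IN={a@B2, a@B5, b@B3, c@B3, e@B3, f@B2, f@B4} | OUT={a@B4, b@B3, c@B3, e@B3, f@B4}
  B5: | IN={a@B4, b@B3, c@B3, e@B3, f@B4} | OUT={a@B5, b@B3, c@B3, e@B3, f@B4}
  B6: | IN={a@B4, a@B5, b@B3, c@B3, e@B3, f@B4} | OUT={a@B4, a@B5, b@B3, c@B6, d@B6, e@B3, f@B4}
  B7: | IN={a@B4, a@B5, b@B3, c@B3, c@B6, d@B6, e@B3, f@B4} | OUT={a@B4, a@B5, b@B3, c@B3, c@B6, d@B6, e@B3, f@B4}

Merge at B7: IN[B7] = OUT[B4] ⊔ OUT[B5] ⊔ OUT[B6] = {a@B4, a@B5, b@B3, c@B3, c@B6, d@B6, e@B3, f@B4}
Applying B7's transfer function to that IN value gives OUT[B7] (row B7 above).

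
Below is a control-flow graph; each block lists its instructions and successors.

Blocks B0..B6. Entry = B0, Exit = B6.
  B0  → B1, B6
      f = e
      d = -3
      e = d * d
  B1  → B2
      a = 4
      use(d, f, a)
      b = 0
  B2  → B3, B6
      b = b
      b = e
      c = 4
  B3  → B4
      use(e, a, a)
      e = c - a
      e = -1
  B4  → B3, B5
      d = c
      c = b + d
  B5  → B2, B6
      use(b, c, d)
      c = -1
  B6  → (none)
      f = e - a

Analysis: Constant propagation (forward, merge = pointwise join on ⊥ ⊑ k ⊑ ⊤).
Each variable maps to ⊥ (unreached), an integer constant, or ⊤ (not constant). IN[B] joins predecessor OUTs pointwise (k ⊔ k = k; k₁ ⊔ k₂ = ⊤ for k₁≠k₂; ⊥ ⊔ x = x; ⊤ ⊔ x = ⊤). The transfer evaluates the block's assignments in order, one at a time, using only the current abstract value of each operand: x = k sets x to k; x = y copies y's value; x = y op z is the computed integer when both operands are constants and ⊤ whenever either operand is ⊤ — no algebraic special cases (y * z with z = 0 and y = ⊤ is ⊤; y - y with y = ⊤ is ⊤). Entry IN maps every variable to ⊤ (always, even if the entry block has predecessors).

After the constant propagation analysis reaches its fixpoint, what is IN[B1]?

Fixpoint table:
  B0:   IN=(all ⊤)   OUT={d:-3, e:9; rest ⊤}
  B1:   IN={d:-3, e:9; rest ⊤}   OUT={a:4, b:0, d:-3, e:9; rest ⊤}
  B2:   IN={a:4; rest ⊤}   OUT={a:4, c:4; rest ⊤}
  B3:   IN={a:4; rest ⊤}   OUT={a:4, e:-1; rest ⊤}
  B4:   IN={a:4, e:-1; rest ⊤}   OUT={a:4, e:-1; rest ⊤}
  B5:   IN={a:4, e:-1; rest ⊤}   OUT={a:4, c:-1, e:-1; rest ⊤}
  B6:   IN=(all ⊤)   OUT=(all ⊤)

Merge at B1: IN[B1] = OUT[B0] = {a: ⊤, b: ⊤, c: ⊤, d: -3, e: 9, f: ⊤}

Answer: {a: ⊤, b: ⊤, c: ⊤, d: -3, e: 9, f: ⊤}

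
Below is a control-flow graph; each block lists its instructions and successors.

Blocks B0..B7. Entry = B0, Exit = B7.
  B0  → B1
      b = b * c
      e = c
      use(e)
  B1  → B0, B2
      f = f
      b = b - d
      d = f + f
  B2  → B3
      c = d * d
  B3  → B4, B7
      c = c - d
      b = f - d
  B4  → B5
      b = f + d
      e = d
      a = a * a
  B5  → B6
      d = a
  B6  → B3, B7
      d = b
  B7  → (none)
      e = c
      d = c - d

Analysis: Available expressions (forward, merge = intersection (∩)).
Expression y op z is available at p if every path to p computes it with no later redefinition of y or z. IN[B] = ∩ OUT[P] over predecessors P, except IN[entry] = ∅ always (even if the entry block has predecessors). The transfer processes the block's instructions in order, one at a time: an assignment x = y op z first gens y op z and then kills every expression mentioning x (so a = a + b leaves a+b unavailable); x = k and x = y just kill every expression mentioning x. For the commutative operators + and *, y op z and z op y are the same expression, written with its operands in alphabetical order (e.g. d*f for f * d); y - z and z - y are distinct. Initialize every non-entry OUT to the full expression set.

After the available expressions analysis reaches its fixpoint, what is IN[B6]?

Answer: {f+f}

Trace:
Per-block solution:
  B0:  IN={}  OUT={}
  B1:  IN={}  OUT={f+f}
  B2:  IN={f+f}  OUT={d*d, f+f}
  B3:  IN={f+f}  OUT={f+f, f-d}
  B4:  IN={f+f, f-d}  OUT={d+f, f+f, f-d}
  B5:  IN={d+f, f+f, f-d}  OUT={f+f}
  B6:  IN={f+f}  OUT={f+f}
  B7:  IN={f+f}  OUT={f+f}

Merge at B6: IN[B6] = OUT[B5] = {f+f}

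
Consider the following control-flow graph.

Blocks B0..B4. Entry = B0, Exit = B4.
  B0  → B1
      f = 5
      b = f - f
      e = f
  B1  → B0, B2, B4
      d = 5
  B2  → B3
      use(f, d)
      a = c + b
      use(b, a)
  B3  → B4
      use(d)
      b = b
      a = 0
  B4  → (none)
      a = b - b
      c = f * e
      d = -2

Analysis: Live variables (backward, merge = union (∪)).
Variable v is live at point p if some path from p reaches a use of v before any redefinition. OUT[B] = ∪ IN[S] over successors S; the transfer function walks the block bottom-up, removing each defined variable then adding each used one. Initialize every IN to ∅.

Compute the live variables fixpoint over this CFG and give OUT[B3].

Converged values:
  B0: | IN={c} | OUT={b, c, e, f}
  B1: | IN={b, c, e, f} | OUT={b, c, d, e, f}
  B2: | IN={b, c, d, e, f} | OUT={b, d, e, f}
  B3: | IN={b, d, e, f} | OUT={b, e, f}
  B4: | IN={b, e, f} | OUT={}

Merge at B3: OUT[B3] = IN[B4] = {b, e, f}

Answer: {b, e, f}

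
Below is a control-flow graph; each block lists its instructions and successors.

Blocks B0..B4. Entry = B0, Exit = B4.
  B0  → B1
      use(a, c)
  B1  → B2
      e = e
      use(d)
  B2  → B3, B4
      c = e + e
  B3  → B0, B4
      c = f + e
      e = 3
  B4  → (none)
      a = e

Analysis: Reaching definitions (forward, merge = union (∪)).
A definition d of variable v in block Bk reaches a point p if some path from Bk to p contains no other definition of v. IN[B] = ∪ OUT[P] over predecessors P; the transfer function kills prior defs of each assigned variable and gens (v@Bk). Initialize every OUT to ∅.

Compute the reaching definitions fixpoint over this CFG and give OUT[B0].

Answer: {c@B3, e@B3}

Trace:
Per-block solution:
  B0: | IN={c@B3, e@B3} | OUT={c@B3, e@B3}
  B1: | IN={c@B3, e@B3} | OUT={c@B3, e@B1}
  B2: | IN={c@B3, e@B1} | OUT={c@B2, e@B1}
  B3: | IN={c@B2, e@B1} | OUT={c@B3, e@B3}
  B4: | IN={c@B2, c@B3, e@B1, e@B3} | OUT={a@B4, c@B2, c@B3, e@B1, e@B3}

Merge at B0 (entry node, so the boundary value {} is joined with the incoming edge(s)): IN[B0] = {} ⊔ OUT[B3] = {c@B3, e@B3}
Applying B0's transfer function to that IN value gives OUT[B0] (row B0 above).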